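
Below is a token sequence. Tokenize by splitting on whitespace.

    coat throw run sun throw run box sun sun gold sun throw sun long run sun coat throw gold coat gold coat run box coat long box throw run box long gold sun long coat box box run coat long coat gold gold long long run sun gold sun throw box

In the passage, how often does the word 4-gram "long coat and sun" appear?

0

Scanning the 48 overlapping 4-gram windows for "long coat and sun":
  (none found)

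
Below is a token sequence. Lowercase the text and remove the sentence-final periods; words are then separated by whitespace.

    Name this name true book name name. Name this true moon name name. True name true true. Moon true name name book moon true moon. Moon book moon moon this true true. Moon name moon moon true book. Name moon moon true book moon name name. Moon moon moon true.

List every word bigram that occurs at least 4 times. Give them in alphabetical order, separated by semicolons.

moon moon; moon true; name name; true moon

Bigram counts meeting the condition (at least 4 times):
  moon moon: 6
  moon true: 5
  name name: 5
  true moon: 4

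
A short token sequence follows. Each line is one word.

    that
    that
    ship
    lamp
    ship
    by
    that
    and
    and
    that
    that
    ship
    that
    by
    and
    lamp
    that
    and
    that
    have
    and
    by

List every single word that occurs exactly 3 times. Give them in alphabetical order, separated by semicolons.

Unigram counts meeting the condition (exactly 3 times):
  by: 3
  ship: 3

by; ship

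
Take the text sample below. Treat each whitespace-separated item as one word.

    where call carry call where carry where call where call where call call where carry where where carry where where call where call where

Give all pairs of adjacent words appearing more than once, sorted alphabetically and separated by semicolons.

Bigram counts meeting the condition (more than once):
  call where: 6
  carry where: 3
  where call: 6
  where carry: 3
  where where: 2

call where; carry where; where call; where carry; where where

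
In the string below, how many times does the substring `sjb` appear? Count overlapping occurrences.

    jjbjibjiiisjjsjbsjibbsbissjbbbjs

2

Sliding a length-3 window over the 32 characters (30 positions):
  position 14–16: sjb
  position 26–28: sjb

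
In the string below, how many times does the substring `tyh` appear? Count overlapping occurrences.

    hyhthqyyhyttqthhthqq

0

Sliding a length-3 window over the 20 characters (18 positions):
  (no match at any position)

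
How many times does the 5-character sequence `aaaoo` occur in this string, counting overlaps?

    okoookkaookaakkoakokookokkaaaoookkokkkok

Sliding a length-5 window over the 40 characters (36 positions):
  position 27–31: aaaoo

1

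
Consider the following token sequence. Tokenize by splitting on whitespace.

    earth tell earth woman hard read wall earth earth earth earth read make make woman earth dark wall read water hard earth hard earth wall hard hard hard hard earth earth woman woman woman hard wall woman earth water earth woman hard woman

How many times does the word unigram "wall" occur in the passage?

Scanning the 43 tokens for "wall":
  position 7: wall
  position 18: wall
  position 25: wall
  position 36: wall

4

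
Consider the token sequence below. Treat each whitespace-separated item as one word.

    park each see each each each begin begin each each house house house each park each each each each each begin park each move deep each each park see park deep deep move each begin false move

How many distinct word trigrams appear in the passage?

31

37 tokens → 35 trigram windows in total.
Repeated trigrams (each contributes count−1 duplicates):
  each each each: 4
  each each begin: 2
4 duplicate windows → 35 − 4 = 31 distinct.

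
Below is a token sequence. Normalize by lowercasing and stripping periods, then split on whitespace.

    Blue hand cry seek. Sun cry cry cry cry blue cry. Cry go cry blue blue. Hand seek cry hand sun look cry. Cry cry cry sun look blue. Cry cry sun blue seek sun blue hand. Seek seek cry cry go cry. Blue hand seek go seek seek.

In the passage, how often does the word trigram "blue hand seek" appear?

Scanning the 47 overlapping trigram windows for "blue hand seek":
  position 16–18: blue hand seek
  position 36–38: blue hand seek
  position 44–46: blue hand seek

3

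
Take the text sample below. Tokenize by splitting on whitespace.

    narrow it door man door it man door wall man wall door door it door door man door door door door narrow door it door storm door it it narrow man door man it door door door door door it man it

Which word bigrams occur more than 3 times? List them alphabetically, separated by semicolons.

Bigram counts meeting the condition (more than 3 times):
  door door: 9
  door it: 5
  it door: 4
  man door: 4

door door; door it; it door; man door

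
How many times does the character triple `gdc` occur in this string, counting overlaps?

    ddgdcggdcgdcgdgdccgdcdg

Sliding a length-3 window over the 23 characters (21 positions):
  position 3–5: gdc
  position 7–9: gdc
  position 10–12: gdc
  position 15–17: gdc
  position 19–21: gdc

5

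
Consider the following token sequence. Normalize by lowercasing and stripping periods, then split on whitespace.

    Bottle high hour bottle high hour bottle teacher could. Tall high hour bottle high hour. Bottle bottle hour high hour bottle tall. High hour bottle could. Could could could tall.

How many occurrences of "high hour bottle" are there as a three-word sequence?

Scanning the 28 overlapping trigram windows for "high hour bottle":
  position 2–4: high hour bottle
  position 5–7: high hour bottle
  position 11–13: high hour bottle
  position 14–16: high hour bottle
  position 19–21: high hour bottle
  position 23–25: high hour bottle

6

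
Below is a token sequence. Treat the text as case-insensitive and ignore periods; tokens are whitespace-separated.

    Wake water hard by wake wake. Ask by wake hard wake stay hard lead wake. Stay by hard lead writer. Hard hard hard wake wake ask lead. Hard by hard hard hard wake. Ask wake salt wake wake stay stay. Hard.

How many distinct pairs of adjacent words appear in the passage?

41 tokens → 40 bigram windows in total.
Repeated bigrams (each contributes count−1 duplicates):
  hard hard: 4
  hard wake: 3
  wake ask: 3
  wake stay: 3
  wake wake: 3
  by hard: 2
  by wake: 2
  hard by: 2
  … (2 more repeated)
16 duplicate windows → 40 − 16 = 24 distinct.

24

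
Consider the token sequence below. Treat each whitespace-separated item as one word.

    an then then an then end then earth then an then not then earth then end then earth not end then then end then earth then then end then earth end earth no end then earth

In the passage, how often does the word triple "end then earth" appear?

Scanning the 34 overlapping trigram windows for "end then earth":
  position 6–8: end then earth
  position 16–18: end then earth
  position 23–25: end then earth
  position 28–30: end then earth
  position 34–36: end then earth

5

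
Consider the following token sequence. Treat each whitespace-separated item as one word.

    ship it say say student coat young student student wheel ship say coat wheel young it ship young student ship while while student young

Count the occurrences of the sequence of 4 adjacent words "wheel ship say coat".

1

Scanning the 21 overlapping 4-gram windows for "wheel ship say coat":
  position 10–13: wheel ship say coat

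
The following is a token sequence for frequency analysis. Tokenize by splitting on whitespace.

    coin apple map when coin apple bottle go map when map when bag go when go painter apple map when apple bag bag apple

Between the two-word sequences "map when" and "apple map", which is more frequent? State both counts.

"map when" (4 vs 2)

"map when": 4 occurrences
"apple map": 2 occurrences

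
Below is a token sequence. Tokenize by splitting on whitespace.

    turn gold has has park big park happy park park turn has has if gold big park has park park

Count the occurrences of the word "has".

Scanning the 20 tokens for "has":
  position 3: has
  position 4: has
  position 12: has
  position 13: has
  position 18: has

5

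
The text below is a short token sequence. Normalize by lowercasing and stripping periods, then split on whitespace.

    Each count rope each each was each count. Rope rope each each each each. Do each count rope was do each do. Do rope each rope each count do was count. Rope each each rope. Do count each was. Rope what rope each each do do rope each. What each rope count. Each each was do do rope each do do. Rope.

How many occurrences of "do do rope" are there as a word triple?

4

Scanning the 60 overlapping trigram windows for "do do rope":
  position 22–24: do do rope
  position 45–47: do do rope
  position 56–58: do do rope
  position 60–62: do do rope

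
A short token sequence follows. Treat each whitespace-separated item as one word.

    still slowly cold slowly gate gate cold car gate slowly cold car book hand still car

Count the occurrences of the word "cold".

Scanning the 16 tokens for "cold":
  position 3: cold
  position 7: cold
  position 11: cold

3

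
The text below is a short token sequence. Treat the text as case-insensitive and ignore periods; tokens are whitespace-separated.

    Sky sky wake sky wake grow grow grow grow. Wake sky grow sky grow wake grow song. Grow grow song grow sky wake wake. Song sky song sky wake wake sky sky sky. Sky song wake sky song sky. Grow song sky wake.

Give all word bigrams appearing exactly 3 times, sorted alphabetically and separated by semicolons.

grow song; sky grow; sky song

Bigram counts meeting the condition (exactly 3 times):
  grow song: 3
  sky grow: 3
  sky song: 3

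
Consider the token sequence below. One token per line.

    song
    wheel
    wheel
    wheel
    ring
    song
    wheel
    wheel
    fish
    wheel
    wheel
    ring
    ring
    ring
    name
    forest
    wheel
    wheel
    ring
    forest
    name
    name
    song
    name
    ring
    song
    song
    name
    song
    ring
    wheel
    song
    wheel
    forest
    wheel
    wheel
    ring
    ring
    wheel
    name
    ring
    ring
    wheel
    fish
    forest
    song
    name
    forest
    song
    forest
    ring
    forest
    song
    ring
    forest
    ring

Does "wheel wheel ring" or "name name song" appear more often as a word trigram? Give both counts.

"wheel wheel ring": 4 occurrences
"name name song": 1 occurrence

"wheel wheel ring" (4 vs 1)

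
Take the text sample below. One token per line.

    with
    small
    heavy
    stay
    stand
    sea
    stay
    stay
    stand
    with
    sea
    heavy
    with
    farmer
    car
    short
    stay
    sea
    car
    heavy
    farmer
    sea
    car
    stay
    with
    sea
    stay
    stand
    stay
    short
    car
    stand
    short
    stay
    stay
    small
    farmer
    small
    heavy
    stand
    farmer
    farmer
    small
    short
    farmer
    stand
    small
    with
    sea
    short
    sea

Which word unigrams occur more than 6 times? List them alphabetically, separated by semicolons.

Unigram counts meeting the condition (more than 6 times):
  sea: 7
  stay: 9

sea; stay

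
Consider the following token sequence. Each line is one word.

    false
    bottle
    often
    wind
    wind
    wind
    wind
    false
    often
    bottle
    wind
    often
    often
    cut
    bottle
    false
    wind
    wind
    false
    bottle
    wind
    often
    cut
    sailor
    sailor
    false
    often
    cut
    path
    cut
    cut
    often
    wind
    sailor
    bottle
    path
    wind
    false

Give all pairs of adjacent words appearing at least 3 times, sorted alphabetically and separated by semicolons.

often cut; wind false; wind wind

Bigram counts meeting the condition (at least 3 times):
  often cut: 3
  wind false: 3
  wind wind: 4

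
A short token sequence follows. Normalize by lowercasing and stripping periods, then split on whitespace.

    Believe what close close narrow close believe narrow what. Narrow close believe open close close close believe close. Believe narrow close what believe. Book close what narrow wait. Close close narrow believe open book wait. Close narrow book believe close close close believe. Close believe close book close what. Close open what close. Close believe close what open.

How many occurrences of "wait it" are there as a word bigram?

0

Scanning the 57 overlapping bigram windows for "wait it":
  (none found)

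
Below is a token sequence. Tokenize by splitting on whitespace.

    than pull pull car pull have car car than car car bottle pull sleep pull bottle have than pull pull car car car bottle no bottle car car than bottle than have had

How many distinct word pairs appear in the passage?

33 tokens → 32 bigram windows in total.
Repeated bigrams (each contributes count−1 duplicates):
  car car: 5
  car bottle: 2
  car than: 2
  pull car: 2
  pull pull: 2
  than pull: 2
9 duplicate windows → 32 − 9 = 23 distinct.

23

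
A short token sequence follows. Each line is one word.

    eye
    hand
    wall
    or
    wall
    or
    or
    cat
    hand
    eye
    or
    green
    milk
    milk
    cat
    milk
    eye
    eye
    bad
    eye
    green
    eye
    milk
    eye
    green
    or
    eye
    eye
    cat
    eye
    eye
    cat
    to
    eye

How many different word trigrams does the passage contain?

31

34 tokens → 32 trigram windows in total.
Repeated trigrams (each contributes count−1 duplicates):
  eye eye cat: 2
1 duplicate windows → 32 − 1 = 31 distinct.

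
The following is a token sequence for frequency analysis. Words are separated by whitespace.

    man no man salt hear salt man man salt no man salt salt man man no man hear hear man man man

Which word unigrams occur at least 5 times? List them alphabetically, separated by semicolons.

Unigram counts meeting the condition (at least 5 times):
  man: 11
  salt: 5

man; salt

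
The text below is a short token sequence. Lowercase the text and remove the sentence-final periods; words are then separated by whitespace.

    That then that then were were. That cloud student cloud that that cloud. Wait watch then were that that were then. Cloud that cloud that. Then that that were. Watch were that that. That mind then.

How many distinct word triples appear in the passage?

31

36 tokens → 34 trigram windows in total.
Repeated trigrams (each contributes count−1 duplicates):
  that that were: 2
  that then that: 2
  were that that: 2
3 duplicate windows → 34 − 3 = 31 distinct.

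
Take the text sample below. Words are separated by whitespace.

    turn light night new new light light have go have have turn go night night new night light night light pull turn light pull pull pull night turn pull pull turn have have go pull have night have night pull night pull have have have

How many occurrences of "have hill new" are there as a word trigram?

Scanning the 43 overlapping trigram windows for "have hill new":
  (none found)

0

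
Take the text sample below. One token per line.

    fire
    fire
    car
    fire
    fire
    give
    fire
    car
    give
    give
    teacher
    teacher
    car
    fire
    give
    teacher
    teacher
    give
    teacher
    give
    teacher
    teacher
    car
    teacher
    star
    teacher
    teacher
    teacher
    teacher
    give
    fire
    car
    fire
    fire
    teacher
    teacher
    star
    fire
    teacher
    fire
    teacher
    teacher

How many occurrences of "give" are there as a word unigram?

Scanning the 42 tokens for "give":
  position 6: give
  position 9: give
  position 10: give
  position 15: give
  position 18: give
  position 20: give
  position 30: give

7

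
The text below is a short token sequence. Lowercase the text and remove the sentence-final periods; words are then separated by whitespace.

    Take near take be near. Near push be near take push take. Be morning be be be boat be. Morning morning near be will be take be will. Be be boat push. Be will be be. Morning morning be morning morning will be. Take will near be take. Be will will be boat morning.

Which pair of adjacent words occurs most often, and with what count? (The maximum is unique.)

Bigram frequencies (highest first):
  will be: 5
  take be: 4
  be morning: 4
  be be: 4
  be will: 4
  be boat: 3
  … (20 more, each ≤ 3)

"will be", 5 times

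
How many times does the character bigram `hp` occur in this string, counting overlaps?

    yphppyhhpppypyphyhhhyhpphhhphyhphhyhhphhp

7

Sliding a length-2 window over the 41 characters (40 positions):
  position 3–4: hp
  position 8–9: hp
  position 22–23: hp
  position 27–28: hp
  position 31–32: hp
  position 37–38: hp
  position 40–41: hp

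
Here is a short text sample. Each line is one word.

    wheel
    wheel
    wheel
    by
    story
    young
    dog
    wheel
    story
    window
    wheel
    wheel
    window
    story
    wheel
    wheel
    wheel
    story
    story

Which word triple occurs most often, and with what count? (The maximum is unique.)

Trigram frequencies (highest first):
  wheel wheel wheel: 2
  wheel wheel by: 1
  wheel by story: 1
  by story young: 1
  story young dog: 1
  young dog wheel: 1
  … (10 more, each ≤ 1)

"wheel wheel wheel", 2 times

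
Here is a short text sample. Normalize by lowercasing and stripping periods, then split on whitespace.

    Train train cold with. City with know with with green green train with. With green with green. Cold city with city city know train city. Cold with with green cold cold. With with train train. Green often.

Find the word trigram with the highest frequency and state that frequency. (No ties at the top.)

"with with green", 3 times

Trigram frequencies (highest first):
  with with green: 3
  with green cold: 2
  cold with with: 2
  train train cold: 1
  train cold with: 1
  cold with city: 1
  … (25 more, each ≤ 1)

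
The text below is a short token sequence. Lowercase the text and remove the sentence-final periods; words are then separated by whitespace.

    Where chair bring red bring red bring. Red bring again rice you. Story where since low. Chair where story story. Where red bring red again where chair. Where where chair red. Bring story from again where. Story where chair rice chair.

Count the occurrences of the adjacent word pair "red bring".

Scanning the 40 overlapping bigram windows for "red bring":
  position 4–5: red bring
  position 6–7: red bring
  position 8–9: red bring
  position 22–23: red bring
  position 31–32: red bring

5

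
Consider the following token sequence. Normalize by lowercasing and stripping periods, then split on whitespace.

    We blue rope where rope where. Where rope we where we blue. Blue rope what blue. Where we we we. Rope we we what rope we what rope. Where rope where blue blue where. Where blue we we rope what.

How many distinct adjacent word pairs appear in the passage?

40 tokens → 39 bigram windows in total.
Repeated bigrams (each contributes count−1 duplicates):
  rope where: 4
  we we: 4
  rope we: 3
  where rope: 3
  blue blue: 2
  blue rope: 2
  blue where: 2
  rope what: 2
  … (7 more repeated)
21 duplicate windows → 39 − 21 = 18 distinct.

18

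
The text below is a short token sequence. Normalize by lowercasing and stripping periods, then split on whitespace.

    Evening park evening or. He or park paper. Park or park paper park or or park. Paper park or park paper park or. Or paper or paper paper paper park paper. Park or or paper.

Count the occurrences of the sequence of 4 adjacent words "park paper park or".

5

Scanning the 32 overlapping 4-gram windows for "park paper park or":
  position 7–10: park paper park or
  position 11–14: park paper park or
  position 16–19: park paper park or
  position 20–23: park paper park or
  position 30–33: park paper park or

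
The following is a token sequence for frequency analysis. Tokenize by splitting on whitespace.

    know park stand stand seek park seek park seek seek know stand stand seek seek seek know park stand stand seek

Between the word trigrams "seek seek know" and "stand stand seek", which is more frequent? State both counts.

"seek seek know": 2 occurrences
"stand stand seek": 3 occurrences

"stand stand seek" (3 vs 2)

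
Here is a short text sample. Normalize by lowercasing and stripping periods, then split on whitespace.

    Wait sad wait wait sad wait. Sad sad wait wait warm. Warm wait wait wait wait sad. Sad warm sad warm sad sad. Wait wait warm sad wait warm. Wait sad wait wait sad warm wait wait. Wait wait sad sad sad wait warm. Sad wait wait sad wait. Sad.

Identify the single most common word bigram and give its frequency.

Bigram frequencies (highest first):
  wait wait: 11
  wait sad: 9
  sad wait: 9
  sad sad: 5
  wait warm: 4
  warm sad: 4
  … (3 more, each ≤ 3)

"wait wait", 11 times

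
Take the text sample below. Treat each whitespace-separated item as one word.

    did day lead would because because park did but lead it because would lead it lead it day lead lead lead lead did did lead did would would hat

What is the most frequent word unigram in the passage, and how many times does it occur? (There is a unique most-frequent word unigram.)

Unigram frequencies (highest first):
  lead: 9
  did: 5
  would: 4
  because: 3
  it: 3
  day: 2
  … (3 more, each ≤ 1)

"lead", 9 times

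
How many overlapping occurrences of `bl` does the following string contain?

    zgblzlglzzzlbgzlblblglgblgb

Sliding a length-2 window over the 27 characters (26 positions):
  position 3–4: bl
  position 17–18: bl
  position 19–20: bl
  position 24–25: bl

4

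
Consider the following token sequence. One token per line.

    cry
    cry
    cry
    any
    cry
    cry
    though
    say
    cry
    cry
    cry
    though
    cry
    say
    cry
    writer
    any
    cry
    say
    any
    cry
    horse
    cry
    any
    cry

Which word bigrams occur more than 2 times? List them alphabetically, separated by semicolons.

any cry; cry cry

Bigram counts meeting the condition (more than 2 times):
  any cry: 4
  cry cry: 5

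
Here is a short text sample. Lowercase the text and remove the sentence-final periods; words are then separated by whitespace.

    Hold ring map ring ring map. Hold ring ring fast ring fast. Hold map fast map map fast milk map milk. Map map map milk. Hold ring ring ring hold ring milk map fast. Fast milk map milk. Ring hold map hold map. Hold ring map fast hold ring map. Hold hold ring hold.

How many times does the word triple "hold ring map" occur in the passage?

3

Scanning the 52 overlapping trigram windows for "hold ring map":
  position 1–3: hold ring map
  position 44–46: hold ring map
  position 48–50: hold ring map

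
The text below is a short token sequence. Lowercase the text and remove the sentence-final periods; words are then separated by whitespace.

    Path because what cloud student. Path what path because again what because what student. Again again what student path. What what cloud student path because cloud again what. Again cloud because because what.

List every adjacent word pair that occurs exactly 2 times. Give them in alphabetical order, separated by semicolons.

Bigram counts meeting the condition (exactly 2 times):
  cloud student: 2
  path what: 2
  what cloud: 2
  what student: 2

cloud student; path what; what cloud; what student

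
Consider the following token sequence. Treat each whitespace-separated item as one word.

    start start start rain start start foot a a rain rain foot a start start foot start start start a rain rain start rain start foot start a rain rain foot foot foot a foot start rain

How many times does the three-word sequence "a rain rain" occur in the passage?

Scanning the 35 overlapping trigram windows for "a rain rain":
  position 9–11: a rain rain
  position 20–22: a rain rain
  position 28–30: a rain rain

3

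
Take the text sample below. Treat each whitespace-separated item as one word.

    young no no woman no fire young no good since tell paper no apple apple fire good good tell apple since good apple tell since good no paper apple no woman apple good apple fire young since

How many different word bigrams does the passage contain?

30

37 tokens → 36 bigram windows in total.
Repeated bigrams (each contributes count−1 duplicates):
  apple fire: 2
  fire young: 2
  good apple: 2
  no woman: 2
  since good: 2
  young no: 2
6 duplicate windows → 36 − 6 = 30 distinct.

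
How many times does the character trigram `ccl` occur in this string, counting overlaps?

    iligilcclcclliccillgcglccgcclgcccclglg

Sliding a length-3 window over the 38 characters (36 positions):
  position 7–9: ccl
  position 10–12: ccl
  position 27–29: ccl
  position 33–35: ccl

4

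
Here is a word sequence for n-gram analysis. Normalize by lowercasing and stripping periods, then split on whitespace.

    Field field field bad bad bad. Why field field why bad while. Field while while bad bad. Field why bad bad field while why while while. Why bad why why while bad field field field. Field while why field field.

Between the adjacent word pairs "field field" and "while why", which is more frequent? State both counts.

"field field" (7 vs 3)

"field field": 7 occurrences
"while why": 3 occurrences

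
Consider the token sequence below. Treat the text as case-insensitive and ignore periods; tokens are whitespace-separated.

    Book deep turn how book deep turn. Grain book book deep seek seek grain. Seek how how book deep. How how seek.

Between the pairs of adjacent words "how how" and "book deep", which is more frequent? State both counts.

"book deep" (4 vs 2)

"how how": 2 occurrences
"book deep": 4 occurrences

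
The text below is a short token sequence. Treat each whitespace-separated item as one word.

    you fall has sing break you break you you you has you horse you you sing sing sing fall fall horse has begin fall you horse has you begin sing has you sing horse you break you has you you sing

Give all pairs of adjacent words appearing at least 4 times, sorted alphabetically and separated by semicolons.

has you; you you

Bigram counts meeting the condition (at least 4 times):
  has you: 4
  you you: 4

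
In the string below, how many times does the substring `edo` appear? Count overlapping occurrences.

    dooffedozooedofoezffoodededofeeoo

Sliding a length-3 window over the 33 characters (31 positions):
  position 6–8: edo
  position 12–14: edo
  position 26–28: edo

3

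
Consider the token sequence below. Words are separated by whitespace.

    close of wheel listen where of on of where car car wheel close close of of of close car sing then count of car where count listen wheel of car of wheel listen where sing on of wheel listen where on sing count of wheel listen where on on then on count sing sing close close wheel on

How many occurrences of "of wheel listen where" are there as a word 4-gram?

4

Scanning the 55 overlapping 4-gram windows for "of wheel listen where":
  position 2–5: of wheel listen where
  position 31–34: of wheel listen where
  position 37–40: of wheel listen where
  position 44–47: of wheel listen where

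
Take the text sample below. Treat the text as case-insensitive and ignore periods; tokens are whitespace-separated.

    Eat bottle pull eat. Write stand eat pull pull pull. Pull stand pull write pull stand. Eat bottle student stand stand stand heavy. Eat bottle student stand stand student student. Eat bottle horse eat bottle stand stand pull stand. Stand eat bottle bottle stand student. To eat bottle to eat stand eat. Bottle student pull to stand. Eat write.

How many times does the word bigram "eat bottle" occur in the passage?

Scanning the 58 overlapping bigram windows for "eat bottle":
  position 1–2: eat bottle
  position 17–18: eat bottle
  position 24–25: eat bottle
  position 31–32: eat bottle
  position 34–35: eat bottle
  position 41–42: eat bottle
  position 47–48: eat bottle
  position 52–53: eat bottle

8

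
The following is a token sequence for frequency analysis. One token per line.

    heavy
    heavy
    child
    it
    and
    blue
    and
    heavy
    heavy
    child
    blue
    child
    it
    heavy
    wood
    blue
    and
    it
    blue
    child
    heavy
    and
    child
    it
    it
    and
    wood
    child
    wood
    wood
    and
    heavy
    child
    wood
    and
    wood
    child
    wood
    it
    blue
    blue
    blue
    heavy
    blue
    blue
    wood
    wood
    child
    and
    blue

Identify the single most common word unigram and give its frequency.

Unigram frequencies (highest first):
  blue: 10
  child: 9
  wood: 9
  heavy: 8
  and: 8
  it: 6

"blue", 10 times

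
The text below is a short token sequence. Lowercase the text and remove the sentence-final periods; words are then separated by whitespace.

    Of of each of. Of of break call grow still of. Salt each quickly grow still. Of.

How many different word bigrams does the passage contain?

12

17 tokens → 16 bigram windows in total.
Repeated bigrams (each contributes count−1 duplicates):
  of of: 3
  grow still: 2
  still of: 2
4 duplicate windows → 16 − 4 = 12 distinct.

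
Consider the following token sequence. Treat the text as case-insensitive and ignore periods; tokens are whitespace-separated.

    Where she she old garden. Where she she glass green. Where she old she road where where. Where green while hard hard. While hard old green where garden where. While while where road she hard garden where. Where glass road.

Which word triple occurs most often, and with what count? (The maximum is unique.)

Trigram frequencies (highest first):
  where she she: 2
  she she old: 1
  she old garden: 1
  old garden where: 1
  garden where she: 1
  she she glass: 1
  … (31 more, each ≤ 1)

"where she she", 2 times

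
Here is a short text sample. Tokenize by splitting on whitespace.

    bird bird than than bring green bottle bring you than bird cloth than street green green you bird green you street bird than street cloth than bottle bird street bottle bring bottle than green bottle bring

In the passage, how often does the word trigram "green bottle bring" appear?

Scanning the 34 overlapping trigram windows for "green bottle bring":
  position 6–8: green bottle bring
  position 34–36: green bottle bring

2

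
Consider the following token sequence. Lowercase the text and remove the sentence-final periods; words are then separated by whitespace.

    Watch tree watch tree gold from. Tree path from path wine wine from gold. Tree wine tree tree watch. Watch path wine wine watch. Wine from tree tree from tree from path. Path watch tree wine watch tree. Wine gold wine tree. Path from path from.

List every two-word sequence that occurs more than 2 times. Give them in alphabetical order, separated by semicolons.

Bigram counts meeting the condition (more than 2 times):
  from path: 3
  from tree: 3
  path from: 3
  tree wine: 3
  watch tree: 4

from path; from tree; path from; tree wine; watch tree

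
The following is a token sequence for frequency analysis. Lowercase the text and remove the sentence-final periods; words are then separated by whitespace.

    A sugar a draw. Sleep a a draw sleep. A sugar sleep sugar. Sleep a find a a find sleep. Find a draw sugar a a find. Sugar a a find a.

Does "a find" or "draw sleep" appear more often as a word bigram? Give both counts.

"a find": 4 occurrences
"draw sleep": 2 occurrences

"a find" (4 vs 2)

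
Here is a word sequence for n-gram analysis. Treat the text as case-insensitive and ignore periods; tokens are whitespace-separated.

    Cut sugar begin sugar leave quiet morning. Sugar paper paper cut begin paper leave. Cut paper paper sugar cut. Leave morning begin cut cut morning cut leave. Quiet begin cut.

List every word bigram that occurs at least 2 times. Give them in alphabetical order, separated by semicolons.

begin cut; cut leave; leave quiet; paper paper

Bigram counts meeting the condition (at least 2 times):
  begin cut: 2
  cut leave: 2
  leave quiet: 2
  paper paper: 2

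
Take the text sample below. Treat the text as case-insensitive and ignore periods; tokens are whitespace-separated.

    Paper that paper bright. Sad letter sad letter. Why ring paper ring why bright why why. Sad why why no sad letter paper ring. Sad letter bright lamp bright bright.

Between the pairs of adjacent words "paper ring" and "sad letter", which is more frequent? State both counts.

"paper ring": 2 occurrences
"sad letter": 4 occurrences

"sad letter" (4 vs 2)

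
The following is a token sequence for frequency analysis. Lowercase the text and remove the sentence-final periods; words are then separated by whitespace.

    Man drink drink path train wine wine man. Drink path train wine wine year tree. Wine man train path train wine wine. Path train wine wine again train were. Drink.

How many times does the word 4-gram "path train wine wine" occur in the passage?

4

Scanning the 27 overlapping 4-gram windows for "path train wine wine":
  position 4–7: path train wine wine
  position 10–13: path train wine wine
  position 19–22: path train wine wine
  position 23–26: path train wine wine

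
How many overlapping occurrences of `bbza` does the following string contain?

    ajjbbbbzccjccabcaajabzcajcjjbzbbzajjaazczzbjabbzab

Sliding a length-4 window over the 50 characters (47 positions):
  position 31–34: bbza
  position 46–49: bbza

2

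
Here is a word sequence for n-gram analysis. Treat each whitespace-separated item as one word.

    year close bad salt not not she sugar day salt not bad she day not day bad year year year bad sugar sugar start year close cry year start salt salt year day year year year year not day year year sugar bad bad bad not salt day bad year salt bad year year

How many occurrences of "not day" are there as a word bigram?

Scanning the 53 overlapping bigram windows for "not day":
  position 15–16: not day
  position 38–39: not day

2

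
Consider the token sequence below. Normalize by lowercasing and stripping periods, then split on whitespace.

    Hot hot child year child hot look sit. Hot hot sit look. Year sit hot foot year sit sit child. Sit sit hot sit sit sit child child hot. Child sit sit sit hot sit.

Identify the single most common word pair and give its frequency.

Bigram frequencies (highest first):
  sit sit: 6
  sit hot: 4
  hot sit: 3
  hot hot: 2
  hot child: 2
  child hot: 2
  … (12 more, each ≤ 2)

"sit sit", 6 times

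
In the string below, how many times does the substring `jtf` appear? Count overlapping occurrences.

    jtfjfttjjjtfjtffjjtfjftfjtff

5

Sliding a length-3 window over the 28 characters (26 positions):
  position 1–3: jtf
  position 10–12: jtf
  position 13–15: jtf
  position 18–20: jtf
  position 25–27: jtf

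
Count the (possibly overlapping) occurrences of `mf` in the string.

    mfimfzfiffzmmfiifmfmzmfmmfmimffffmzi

Sliding a length-2 window over the 36 characters (35 positions):
  position 1–2: mf
  position 4–5: mf
  position 13–14: mf
  position 18–19: mf
  position 22–23: mf
  position 25–26: mf
  position 29–30: mf

7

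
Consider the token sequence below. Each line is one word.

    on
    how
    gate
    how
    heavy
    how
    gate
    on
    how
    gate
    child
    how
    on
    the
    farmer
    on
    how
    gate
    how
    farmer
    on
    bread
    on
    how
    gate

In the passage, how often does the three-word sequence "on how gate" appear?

4

Scanning the 23 overlapping trigram windows for "on how gate":
  position 1–3: on how gate
  position 8–10: on how gate
  position 16–18: on how gate
  position 23–25: on how gate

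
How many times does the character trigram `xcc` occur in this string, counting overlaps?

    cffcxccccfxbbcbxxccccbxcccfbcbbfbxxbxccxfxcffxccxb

5

Sliding a length-3 window over the 50 characters (48 positions):
  position 5–7: xcc
  position 17–19: xcc
  position 23–25: xcc
  position 37–39: xcc
  position 46–48: xcc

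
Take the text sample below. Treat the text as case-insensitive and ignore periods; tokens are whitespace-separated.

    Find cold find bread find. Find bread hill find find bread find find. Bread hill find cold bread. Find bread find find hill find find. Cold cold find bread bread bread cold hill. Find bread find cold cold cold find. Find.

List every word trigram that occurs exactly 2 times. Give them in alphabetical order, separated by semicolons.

Trigram counts meeting the condition (exactly 2 times):
  bread hill find: 2
  cold cold find: 2
  cold find bread: 2
  find bread hill: 2
  find cold cold: 2
  hill find find: 2

bread hill find; cold cold find; cold find bread; find bread hill; find cold cold; hill find find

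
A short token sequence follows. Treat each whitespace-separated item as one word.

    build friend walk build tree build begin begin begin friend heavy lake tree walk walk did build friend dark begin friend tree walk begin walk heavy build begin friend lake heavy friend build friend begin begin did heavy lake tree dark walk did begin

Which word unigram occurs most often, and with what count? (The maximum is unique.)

"begin", 9 times

Unigram frequencies (highest first):
  begin: 9
  friend: 7
  build: 6
  walk: 6
  tree: 4
  heavy: 4
  … (3 more, each ≤ 3)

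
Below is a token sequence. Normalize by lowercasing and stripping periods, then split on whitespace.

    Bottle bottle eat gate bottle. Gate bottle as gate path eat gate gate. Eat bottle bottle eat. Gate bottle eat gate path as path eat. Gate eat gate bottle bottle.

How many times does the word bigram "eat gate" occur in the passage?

6

Scanning the 29 overlapping bigram windows for "eat gate":
  position 3–4: eat gate
  position 11–12: eat gate
  position 17–18: eat gate
  position 20–21: eat gate
  position 25–26: eat gate
  position 27–28: eat gate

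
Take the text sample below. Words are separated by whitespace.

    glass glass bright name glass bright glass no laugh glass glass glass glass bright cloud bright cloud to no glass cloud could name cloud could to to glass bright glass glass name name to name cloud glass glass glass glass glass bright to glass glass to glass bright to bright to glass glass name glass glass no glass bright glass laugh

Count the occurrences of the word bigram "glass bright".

Scanning the 60 overlapping bigram windows for "glass bright":
  position 2–3: glass bright
  position 5–6: glass bright
  position 13–14: glass bright
  position 28–29: glass bright
  position 41–42: glass bright
  position 47–48: glass bright
  position 58–59: glass bright

7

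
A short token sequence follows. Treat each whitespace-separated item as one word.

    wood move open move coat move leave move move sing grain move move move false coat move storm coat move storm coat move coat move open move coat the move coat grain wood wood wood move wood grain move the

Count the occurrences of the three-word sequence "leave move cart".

0

Scanning the 38 overlapping trigram windows for "leave move cart":
  (none found)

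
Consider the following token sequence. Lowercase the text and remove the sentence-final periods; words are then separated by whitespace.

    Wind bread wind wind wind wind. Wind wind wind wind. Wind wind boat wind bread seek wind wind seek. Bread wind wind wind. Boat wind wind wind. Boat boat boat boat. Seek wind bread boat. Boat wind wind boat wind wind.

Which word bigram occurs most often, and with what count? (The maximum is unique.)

Bigram frequencies (highest first):
  wind wind: 16
  wind boat: 4
  boat wind: 4
  boat boat: 4
  wind bread: 3
  bread wind: 2
  … (6 more, each ≤ 2)

"wind wind", 16 times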